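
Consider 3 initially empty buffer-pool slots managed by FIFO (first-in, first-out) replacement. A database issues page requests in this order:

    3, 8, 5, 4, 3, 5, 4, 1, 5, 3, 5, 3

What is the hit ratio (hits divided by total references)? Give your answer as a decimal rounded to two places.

3: fault, frames {3}
8: fault, frames {3,8}
5: fault, frames {3,8,5}
4: fault, evict 3, frames {8,5,4}
3: fault, evict 8, frames {5,4,3}
5: hit
4: hit
1: fault, evict 5, frames {4,3,1}
5: fault, evict 4, frames {3,1,5}
3: hit
5: hit
3: hit
Hits: 5 of 12 references → 5/12 = 0.4167.

0.42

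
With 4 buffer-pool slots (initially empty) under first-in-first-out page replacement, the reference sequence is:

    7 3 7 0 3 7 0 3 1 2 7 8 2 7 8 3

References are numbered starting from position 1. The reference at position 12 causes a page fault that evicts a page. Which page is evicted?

pos 1: 7 -> miss, frames [7]
pos 2: 3 -> miss, frames [7, 3]
pos 3: 7 -> hit
pos 4: 0 -> miss, frames [7, 3, 0]
pos 5: 3 -> hit
pos 6: 7 -> hit
pos 7: 0 -> hit
pos 8: 3 -> hit
pos 9: 1 -> miss, frames [7, 3, 0, 1]
pos 10: 2 -> miss, evict 7, frames [3, 0, 1, 2]
pos 11: 7 -> miss, evict 3, frames [0, 1, 2, 7]
pos 12: 8 -> miss, evict 0, frames [1, 2, 7, 8]
At position 12, page 0 is evicted.

0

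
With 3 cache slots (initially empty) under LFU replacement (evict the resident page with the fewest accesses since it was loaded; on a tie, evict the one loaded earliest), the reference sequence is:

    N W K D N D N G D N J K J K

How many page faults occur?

10

N: miss, frames [N]
W: miss, frames [N, W]
K: miss, frames [N, W, K]
D: miss, evict N, frames [W, K, D]
N: miss, evict W, frames [K, D, N]
D: hit
N: hit
G: miss, evict K, frames [D, N, G]
D: hit
N: hit
J: miss, evict G, frames [D, N, J]
K: miss, evict J, frames [D, N, K]
J: miss, evict K, frames [D, N, J]
K: miss, evict J, frames [D, N, K]
Page faults: 10.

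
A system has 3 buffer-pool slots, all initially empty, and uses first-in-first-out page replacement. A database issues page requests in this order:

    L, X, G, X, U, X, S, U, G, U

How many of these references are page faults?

5

L: fault, frames [L]
X: fault, frames [L, X]
G: fault, frames [L, X, G]
X: hit
U: fault, evict L, frames [X, G, U]
X: hit
S: fault, evict X, frames [G, U, S]
U: hit
G: hit
U: hit
Page faults: 5.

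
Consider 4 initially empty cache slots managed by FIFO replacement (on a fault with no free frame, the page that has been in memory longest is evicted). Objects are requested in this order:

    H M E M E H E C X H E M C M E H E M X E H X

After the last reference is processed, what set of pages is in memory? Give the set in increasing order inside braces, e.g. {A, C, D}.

H -> miss, frames [H]
M -> miss, frames [H, M]
E -> miss, frames [H, M, E]
M -> hit
E -> hit
H -> hit
E -> hit
C -> miss, frames [H, M, E, C]
X -> miss, evict H, frames [M, E, C, X]
H -> miss, evict M, frames [E, C, X, H]
E -> hit
M -> miss, evict E, frames [C, X, H, M]
C -> hit
M -> hit
E -> miss, evict C, frames [X, H, M, E]
H -> hit
E -> hit
M -> hit
X -> hit
E -> hit
H -> hit
X -> hit

{E, H, M, X}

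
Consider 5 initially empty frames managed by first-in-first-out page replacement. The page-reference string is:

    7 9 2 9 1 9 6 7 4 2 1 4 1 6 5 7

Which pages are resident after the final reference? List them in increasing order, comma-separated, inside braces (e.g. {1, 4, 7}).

7 → miss, frames [7]
9 → miss, frames [7, 9]
2 → miss, frames [7, 9, 2]
9 → hit
1 → miss, frames [7, 9, 2, 1]
9 → hit
6 → miss, frames [7, 9, 2, 1, 6]
7 → hit
4 → miss, evict 7, frames [9, 2, 1, 6, 4]
2 → hit
1 → hit
4 → hit
1 → hit
6 → hit
5 → miss, evict 9, frames [2, 1, 6, 4, 5]
7 → miss, evict 2, frames [1, 6, 4, 5, 7]

{1, 4, 5, 6, 7}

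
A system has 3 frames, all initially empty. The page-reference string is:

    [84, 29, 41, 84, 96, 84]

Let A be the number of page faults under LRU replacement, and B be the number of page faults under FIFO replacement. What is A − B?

-1

Under LRU: F F F . F . → 4 faults.
Under FIFO: F F F . F F → 5 faults.
A − B = 4 − 5 = -1.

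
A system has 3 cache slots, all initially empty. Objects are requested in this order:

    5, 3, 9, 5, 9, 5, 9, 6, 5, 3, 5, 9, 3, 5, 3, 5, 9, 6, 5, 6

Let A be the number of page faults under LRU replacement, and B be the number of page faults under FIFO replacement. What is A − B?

-2

Under LRU: F F F . . . . F . F . F . . . . . F . . → 7 faults.
Under FIFO: F F F . . . . F F F . F . . . . . F F . → 9 faults.
A − B = 7 − 9 = -2.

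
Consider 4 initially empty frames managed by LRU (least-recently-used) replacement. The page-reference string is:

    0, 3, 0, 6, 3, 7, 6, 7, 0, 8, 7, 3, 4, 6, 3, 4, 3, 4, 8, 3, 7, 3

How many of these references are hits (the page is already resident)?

0 → fault, frames (0)
3 → fault, frames (0 3)
0 → hit
6 → fault, frames (3 0 6)
3 → hit
7 → fault, frames (0 6 3 7)
6 → hit
7 → hit
0 → hit
8 → fault, evict 3, frames (6 7 0 8)
7 → hit
3 → fault, evict 6, frames (0 8 7 3)
4 → fault, evict 0, frames (8 7 3 4)
6 → fault, evict 8, frames (7 3 4 6)
3 → hit
4 → hit
3 → hit
4 → hit
8 → fault, evict 7, frames (6 3 4 8)
3 → hit
7 → fault, evict 6, frames (4 8 3 7)
3 → hit
Hits: 12.

12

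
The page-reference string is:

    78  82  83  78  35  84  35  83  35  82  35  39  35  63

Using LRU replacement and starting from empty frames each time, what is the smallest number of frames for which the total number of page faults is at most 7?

5

f=1: 14 faults
f=2: 10 faults
f=3: 9 faults
f=4: 8 faults
f=5: 7 faults
f=6: 7 faults
f=7: 7 faults
Smallest f with faults ≤ 7 is 5.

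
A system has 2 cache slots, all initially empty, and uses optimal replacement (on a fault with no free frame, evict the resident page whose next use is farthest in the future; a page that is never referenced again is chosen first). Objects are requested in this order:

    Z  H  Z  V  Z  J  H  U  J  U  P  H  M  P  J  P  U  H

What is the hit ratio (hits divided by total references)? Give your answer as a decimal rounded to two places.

0.33

Z → fault, frames (Z)
H → fault, frames (Z H)
Z → hit
V → fault, evict H, frames (Z V)
Z → hit
J → fault, evict V, frames (Z J)
H → fault, evict Z, frames (J H)
U → fault, evict H, frames (J U)
J → hit
U → hit
P → fault, evict U, frames (J P)
H → fault, evict J, frames (P H)
M → fault, evict H, frames (P M)
P → hit
J → fault, evict M, frames (P J)
P → hit
U → fault, evict J, frames (P U)
H → fault, evict U, frames (P H)
Hits: 6 of 18 references → 6/18 = 0.3333.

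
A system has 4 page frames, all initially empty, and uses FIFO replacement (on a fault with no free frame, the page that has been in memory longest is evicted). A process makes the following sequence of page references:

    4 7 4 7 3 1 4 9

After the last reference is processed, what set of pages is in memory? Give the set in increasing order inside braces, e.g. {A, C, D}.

{1, 3, 7, 9}

4 → fault, frames (4)
7 → fault, frames (4 7)
4 → hit
7 → hit
3 → fault, frames (4 7 3)
1 → fault, frames (4 7 3 1)
4 → hit
9 → fault, evict 4, frames (7 3 1 9)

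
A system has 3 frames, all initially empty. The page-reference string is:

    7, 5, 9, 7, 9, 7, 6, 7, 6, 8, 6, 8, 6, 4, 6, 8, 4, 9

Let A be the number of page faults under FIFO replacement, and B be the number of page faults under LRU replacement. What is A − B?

Under FIFO: F F F . . . F F . F . . . F F . . F → 9 faults.
Under LRU: F F F . . . F . . F . . . F . . . F → 7 faults.
A − B = 9 − 7 = 2.

2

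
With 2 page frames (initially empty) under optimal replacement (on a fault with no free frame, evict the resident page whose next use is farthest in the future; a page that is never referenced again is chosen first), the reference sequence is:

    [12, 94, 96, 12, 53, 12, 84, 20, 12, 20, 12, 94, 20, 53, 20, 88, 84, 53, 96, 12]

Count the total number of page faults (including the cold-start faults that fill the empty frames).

12: miss, frames [12]
94: miss, frames [12, 94]
96: miss, evict 94, frames [12, 96]
12: hit
53: miss, evict 96, frames [12, 53]
12: hit
84: miss, evict 53, frames [12, 84]
20: miss, evict 84, frames [12, 20]
12: hit
20: hit
12: hit
94: miss, evict 12, frames [20, 94]
20: hit
53: miss, evict 94, frames [20, 53]
20: hit
88: miss, evict 20, frames [53, 88]
84: miss, evict 88, frames [53, 84]
53: hit
96: miss, evict 84, frames [53, 96]
12: miss, evict 96, frames [53, 12]
Page faults: 12.

12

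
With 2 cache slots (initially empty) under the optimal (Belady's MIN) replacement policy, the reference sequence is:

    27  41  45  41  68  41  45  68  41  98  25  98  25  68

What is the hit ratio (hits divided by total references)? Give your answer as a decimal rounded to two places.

0.36

27 -> fault, frames {27}
41 -> fault, frames {27,41}
45 -> fault, evict 27, frames {41,45}
41 -> hit
68 -> fault, evict 45, frames {41,68}
41 -> hit
45 -> fault, evict 41, frames {68,45}
68 -> hit
41 -> fault, evict 45, frames {68,41}
98 -> fault, evict 41, frames {68,98}
25 -> fault, evict 68, frames {98,25}
98 -> hit
25 -> hit
68 -> fault, evict 25, frames {98,68}
Hits: 5 of 14 references → 5/14 = 0.3571.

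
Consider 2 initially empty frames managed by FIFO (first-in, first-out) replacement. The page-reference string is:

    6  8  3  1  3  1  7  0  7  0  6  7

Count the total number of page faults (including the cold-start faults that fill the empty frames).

6: miss, frames [6]
8: miss, frames [6, 8]
3: miss, evict 6, frames [8, 3]
1: miss, evict 8, frames [3, 1]
3: hit
1: hit
7: miss, evict 3, frames [1, 7]
0: miss, evict 1, frames [7, 0]
7: hit
0: hit
6: miss, evict 7, frames [0, 6]
7: miss, evict 0, frames [6, 7]
Page faults: 8.

8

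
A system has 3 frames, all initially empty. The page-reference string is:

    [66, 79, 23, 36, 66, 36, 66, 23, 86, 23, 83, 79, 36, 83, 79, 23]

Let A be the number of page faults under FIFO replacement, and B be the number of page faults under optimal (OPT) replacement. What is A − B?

Under FIFO: F F F F F . . . F F F F F . . F → 11 faults.
Under OPT: F F F F . . . . F . F F . . . F → 8 faults.
A − B = 11 − 8 = 3.

3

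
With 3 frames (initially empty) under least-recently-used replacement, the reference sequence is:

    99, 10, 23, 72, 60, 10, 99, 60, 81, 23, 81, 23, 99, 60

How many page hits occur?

99: fault, frames (99)
10: fault, frames (99 10)
23: fault, frames (99 10 23)
72: fault, evict 99, frames (10 23 72)
60: fault, evict 10, frames (23 72 60)
10: fault, evict 23, frames (72 60 10)
99: fault, evict 72, frames (60 10 99)
60: hit
81: fault, evict 10, frames (99 60 81)
23: fault, evict 99, frames (60 81 23)
81: hit
23: hit
99: fault, evict 60, frames (81 23 99)
60: fault, evict 81, frames (23 99 60)
Hits: 3.

3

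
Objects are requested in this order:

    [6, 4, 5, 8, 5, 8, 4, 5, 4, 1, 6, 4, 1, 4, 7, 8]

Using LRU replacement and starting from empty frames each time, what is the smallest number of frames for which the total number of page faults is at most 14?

f=1: 16 faults
f=2: 12 faults
f=3: 8 faults
f=4: 8 faults
f=5: 7 faults
f=6: 6 faults
Smallest f with faults ≤ 14 is 2.

2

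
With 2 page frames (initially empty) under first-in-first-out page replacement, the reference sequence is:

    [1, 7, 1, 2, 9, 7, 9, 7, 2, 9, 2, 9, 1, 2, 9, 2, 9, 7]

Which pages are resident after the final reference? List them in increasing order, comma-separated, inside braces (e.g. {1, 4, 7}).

1 → miss, frames (1)
7 → miss, frames (1 7)
1 → hit
2 → miss, evict 1, frames (7 2)
9 → miss, evict 7, frames (2 9)
7 → miss, evict 2, frames (9 7)
9 → hit
7 → hit
2 → miss, evict 9, frames (7 2)
9 → miss, evict 7, frames (2 9)
2 → hit
9 → hit
1 → miss, evict 2, frames (9 1)
2 → miss, evict 9, frames (1 2)
9 → miss, evict 1, frames (2 9)
2 → hit
9 → hit
7 → miss, evict 2, frames (9 7)

{7, 9}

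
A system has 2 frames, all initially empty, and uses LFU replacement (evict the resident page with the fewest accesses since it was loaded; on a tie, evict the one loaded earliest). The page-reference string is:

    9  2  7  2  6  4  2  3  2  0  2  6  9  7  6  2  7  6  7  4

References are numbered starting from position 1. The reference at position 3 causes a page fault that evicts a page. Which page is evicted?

pos 1: 9 -> fault, frames {9}
pos 2: 2 -> fault, frames {9,2}
pos 3: 7 -> fault, evict 9, frames {2,7}
At position 3, page 9 is evicted.

9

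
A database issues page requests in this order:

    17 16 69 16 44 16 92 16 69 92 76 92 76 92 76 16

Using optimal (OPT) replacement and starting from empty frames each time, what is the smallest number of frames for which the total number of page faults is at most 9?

2

f=1: 16 faults
f=2: 8 faults
f=3: 6 faults
f=4: 6 faults
f=5: 6 faults
f=6: 6 faults
Smallest f with faults ≤ 9 is 2.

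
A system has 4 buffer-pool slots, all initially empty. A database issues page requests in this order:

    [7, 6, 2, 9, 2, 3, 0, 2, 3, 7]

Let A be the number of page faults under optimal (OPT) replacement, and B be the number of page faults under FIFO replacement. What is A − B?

Under OPT: F F F F . F F . . . → 6 faults.
Under FIFO: F F F F . F F . . F → 7 faults.
A − B = 6 − 7 = -1.

-1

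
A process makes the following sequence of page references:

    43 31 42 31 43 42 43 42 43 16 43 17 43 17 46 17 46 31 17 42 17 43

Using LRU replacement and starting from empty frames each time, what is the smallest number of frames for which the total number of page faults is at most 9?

f=1: 22 faults
f=2: 12 faults
f=3: 9 faults
f=4: 9 faults
f=5: 8 faults
f=6: 6 faults
Smallest f with faults ≤ 9 is 3.

3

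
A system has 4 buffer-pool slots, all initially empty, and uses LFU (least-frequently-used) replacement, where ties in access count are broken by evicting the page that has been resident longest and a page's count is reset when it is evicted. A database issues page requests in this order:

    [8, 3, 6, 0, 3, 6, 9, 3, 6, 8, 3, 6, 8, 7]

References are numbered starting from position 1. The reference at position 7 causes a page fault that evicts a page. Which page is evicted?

8

pos 1: 8: fault, frames [8]
pos 2: 3: fault, frames [8, 3]
pos 3: 6: fault, frames [8, 3, 6]
pos 4: 0: fault, frames [8, 3, 6, 0]
pos 5: 3: hit
pos 6: 6: hit
pos 7: 9: fault, evict 8, frames [3, 6, 0, 9]
At position 7, page 8 is evicted.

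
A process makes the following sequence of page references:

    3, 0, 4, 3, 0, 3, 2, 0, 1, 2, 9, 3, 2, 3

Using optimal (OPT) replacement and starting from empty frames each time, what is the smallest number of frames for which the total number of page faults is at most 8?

2

f=1: 14 faults
f=2: 8 faults
f=3: 6 faults
f=4: 6 faults
f=5: 6 faults
f=6: 6 faults
Smallest f with faults ≤ 8 is 2.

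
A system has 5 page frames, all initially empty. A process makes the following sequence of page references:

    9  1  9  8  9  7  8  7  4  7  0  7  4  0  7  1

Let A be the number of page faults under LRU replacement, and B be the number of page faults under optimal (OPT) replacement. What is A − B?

Under LRU: F F . F . F . . F . F . . . . F → 7 faults.
Under OPT: F F . F . F . . F . F . . . . . → 6 faults.
A − B = 7 − 6 = 1.

1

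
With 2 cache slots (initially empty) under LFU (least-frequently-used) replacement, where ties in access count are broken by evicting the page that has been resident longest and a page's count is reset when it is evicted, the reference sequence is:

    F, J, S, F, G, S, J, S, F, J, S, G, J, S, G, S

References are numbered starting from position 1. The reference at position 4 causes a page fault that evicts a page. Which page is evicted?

pos 1: F -> fault, frames {F}
pos 2: J -> fault, frames {F,J}
pos 3: S -> fault, evict F, frames {J,S}
pos 4: F -> fault, evict J, frames {S,F}
At position 4, page J is evicted.

J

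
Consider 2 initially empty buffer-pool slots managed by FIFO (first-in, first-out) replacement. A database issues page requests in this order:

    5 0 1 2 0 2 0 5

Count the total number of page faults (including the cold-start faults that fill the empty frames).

5: miss, frames [5]
0: miss, frames [5, 0]
1: miss, evict 5, frames [0, 1]
2: miss, evict 0, frames [1, 2]
0: miss, evict 1, frames [2, 0]
2: hit
0: hit
5: miss, evict 2, frames [0, 5]
Page faults: 6.

6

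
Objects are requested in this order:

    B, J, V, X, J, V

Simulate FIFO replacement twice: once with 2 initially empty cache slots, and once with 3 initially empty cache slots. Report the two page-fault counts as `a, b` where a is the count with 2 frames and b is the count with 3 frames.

6, 4

2 frames: F F F F F F → 6 faults.
3 frames: F F F F . . → 4 faults.
4 < 6: adding a frame reduced faults, as is typical.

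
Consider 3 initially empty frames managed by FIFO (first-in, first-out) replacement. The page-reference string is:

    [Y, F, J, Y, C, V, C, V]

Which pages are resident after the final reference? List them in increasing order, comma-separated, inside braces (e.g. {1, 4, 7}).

Y -> fault, frames [Y]
F -> fault, frames [Y, F]
J -> fault, frames [Y, F, J]
Y -> hit
C -> fault, evict Y, frames [F, J, C]
V -> fault, evict F, frames [J, C, V]
C -> hit
V -> hit

{C, J, V}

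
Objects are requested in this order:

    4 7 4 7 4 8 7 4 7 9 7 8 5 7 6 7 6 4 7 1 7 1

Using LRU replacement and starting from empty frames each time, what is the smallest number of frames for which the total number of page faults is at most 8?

4

f=1: 22 faults
f=2: 13 faults
f=3: 9 faults
f=4: 8 faults
f=5: 8 faults
f=6: 7 faults
f=7: 7 faults
Smallest f with faults ≤ 8 is 4.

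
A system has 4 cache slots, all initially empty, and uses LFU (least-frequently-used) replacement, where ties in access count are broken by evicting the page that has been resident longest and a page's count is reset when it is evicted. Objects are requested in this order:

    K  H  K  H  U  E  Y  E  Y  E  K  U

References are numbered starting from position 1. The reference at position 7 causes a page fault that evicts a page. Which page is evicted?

pos 1: K: miss, frames [K]
pos 2: H: miss, frames [K, H]
pos 3: K: hit
pos 4: H: hit
pos 5: U: miss, frames [K, H, U]
pos 6: E: miss, frames [K, H, U, E]
pos 7: Y: miss, evict U, frames [K, H, E, Y]
At position 7, page U is evicted.

U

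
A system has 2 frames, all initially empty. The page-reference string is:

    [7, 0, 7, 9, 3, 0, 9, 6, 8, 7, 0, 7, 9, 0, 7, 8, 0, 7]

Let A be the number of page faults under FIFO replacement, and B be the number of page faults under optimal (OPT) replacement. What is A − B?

Under FIFO: F F . F F F F F F F F . F . F F F F → 15 faults.
Under OPT: F F . F F . F F F F . . F . F F . F → 12 faults.
A − B = 15 − 12 = 3.

3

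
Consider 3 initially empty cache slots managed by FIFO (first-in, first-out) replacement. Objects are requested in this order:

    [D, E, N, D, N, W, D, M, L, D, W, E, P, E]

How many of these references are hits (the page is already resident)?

D -> miss, frames (D)
E -> miss, frames (D E)
N -> miss, frames (D E N)
D -> hit
N -> hit
W -> miss, evict D, frames (E N W)
D -> miss, evict E, frames (N W D)
M -> miss, evict N, frames (W D M)
L -> miss, evict W, frames (D M L)
D -> hit
W -> miss, evict D, frames (M L W)
E -> miss, evict M, frames (L W E)
P -> miss, evict L, frames (W E P)
E -> hit
Hits: 4.

4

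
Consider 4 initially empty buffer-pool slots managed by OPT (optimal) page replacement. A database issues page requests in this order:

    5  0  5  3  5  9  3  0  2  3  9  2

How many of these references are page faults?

5: miss, frames [5]
0: miss, frames [5, 0]
5: hit
3: miss, frames [5, 0, 3]
5: hit
9: miss, frames [5, 0, 3, 9]
3: hit
0: hit
2: miss, evict 0, frames [5, 3, 9, 2]
3: hit
9: hit
2: hit
Page faults: 5.

5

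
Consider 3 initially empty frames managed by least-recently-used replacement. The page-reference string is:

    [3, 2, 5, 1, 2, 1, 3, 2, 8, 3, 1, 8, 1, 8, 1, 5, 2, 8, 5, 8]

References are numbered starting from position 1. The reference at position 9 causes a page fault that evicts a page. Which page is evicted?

pos 1: 3 → fault, frames (3)
pos 2: 2 → fault, frames (3 2)
pos 3: 5 → fault, frames (3 2 5)
pos 4: 1 → fault, evict 3, frames (2 5 1)
pos 5: 2 → hit
pos 6: 1 → hit
pos 7: 3 → fault, evict 5, frames (2 1 3)
pos 8: 2 → hit
pos 9: 8 → fault, evict 1, frames (3 2 8)
At position 9, page 1 is evicted.

1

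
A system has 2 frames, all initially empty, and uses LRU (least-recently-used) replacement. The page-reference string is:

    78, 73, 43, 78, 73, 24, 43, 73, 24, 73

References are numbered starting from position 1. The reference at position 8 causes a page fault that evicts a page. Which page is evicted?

24

pos 1: 78 → miss, frames {78}
pos 2: 73 → miss, frames {78,73}
pos 3: 43 → miss, evict 78, frames {73,43}
pos 4: 78 → miss, evict 73, frames {43,78}
pos 5: 73 → miss, evict 43, frames {78,73}
pos 6: 24 → miss, evict 78, frames {73,24}
pos 7: 43 → miss, evict 73, frames {24,43}
pos 8: 73 → miss, evict 24, frames {43,73}
At position 8, page 24 is evicted.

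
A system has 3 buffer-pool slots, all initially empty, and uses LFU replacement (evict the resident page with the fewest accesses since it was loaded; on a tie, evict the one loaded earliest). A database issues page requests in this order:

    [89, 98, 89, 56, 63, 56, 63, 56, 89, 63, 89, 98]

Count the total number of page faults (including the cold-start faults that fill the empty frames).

89 -> fault, frames (89)
98 -> fault, frames (89 98)
89 -> hit
56 -> fault, frames (89 98 56)
63 -> fault, evict 98, frames (89 56 63)
56 -> hit
63 -> hit
56 -> hit
89 -> hit
63 -> hit
89 -> hit
98 -> fault, evict 56, frames (89 63 98)
Page faults: 5.

5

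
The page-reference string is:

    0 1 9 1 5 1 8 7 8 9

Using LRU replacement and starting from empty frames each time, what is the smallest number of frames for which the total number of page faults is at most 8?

2

f=1: 10 faults
f=2: 7 faults
f=3: 7 faults
f=4: 7 faults
f=5: 6 faults
f=6: 6 faults
Smallest f with faults ≤ 8 is 2.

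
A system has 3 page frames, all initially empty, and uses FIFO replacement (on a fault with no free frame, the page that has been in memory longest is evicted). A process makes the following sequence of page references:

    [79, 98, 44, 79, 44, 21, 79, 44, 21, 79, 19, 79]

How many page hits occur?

6

79 → miss, frames [79]
98 → miss, frames [79, 98]
44 → miss, frames [79, 98, 44]
79 → hit
44 → hit
21 → miss, evict 79, frames [98, 44, 21]
79 → miss, evict 98, frames [44, 21, 79]
44 → hit
21 → hit
79 → hit
19 → miss, evict 44, frames [21, 79, 19]
79 → hit
Hits: 6.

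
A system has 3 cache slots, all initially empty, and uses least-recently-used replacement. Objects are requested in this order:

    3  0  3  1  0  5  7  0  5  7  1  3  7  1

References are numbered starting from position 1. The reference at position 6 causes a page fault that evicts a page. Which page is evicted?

3

pos 1: 3 → fault, frames {3}
pos 2: 0 → fault, frames {3,0}
pos 3: 3 → hit
pos 4: 1 → fault, frames {0,3,1}
pos 5: 0 → hit
pos 6: 5 → fault, evict 3, frames {1,0,5}
At position 6, page 3 is evicted.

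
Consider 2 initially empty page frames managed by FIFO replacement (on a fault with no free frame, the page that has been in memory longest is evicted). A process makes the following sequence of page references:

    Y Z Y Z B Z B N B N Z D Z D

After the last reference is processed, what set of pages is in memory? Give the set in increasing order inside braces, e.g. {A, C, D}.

{D, Z}

Y -> fault, frames [Y]
Z -> fault, frames [Y, Z]
Y -> hit
Z -> hit
B -> fault, evict Y, frames [Z, B]
Z -> hit
B -> hit
N -> fault, evict Z, frames [B, N]
B -> hit
N -> hit
Z -> fault, evict B, frames [N, Z]
D -> fault, evict N, frames [Z, D]
Z -> hit
D -> hit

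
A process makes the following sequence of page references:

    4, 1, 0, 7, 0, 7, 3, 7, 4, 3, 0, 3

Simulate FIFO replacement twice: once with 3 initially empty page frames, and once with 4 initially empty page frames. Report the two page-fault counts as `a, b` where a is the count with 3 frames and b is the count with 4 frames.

7, 6

3 frames: F F F F . . F . F . F . → 7 faults.
4 frames: F F F F . . F . F . . . → 6 faults.
6 < 7: adding a frame reduced faults, as is typical.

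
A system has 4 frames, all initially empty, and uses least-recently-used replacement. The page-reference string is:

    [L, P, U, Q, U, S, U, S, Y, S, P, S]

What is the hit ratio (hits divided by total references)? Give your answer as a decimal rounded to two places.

L: miss, frames {L}
P: miss, frames {L,P}
U: miss, frames {L,P,U}
Q: miss, frames {L,P,U,Q}
U: hit
S: miss, evict L, frames {P,Q,U,S}
U: hit
S: hit
Y: miss, evict P, frames {Q,U,S,Y}
S: hit
P: miss, evict Q, frames {U,Y,S,P}
S: hit
Hits: 5 of 12 references → 5/12 = 0.4167.

0.42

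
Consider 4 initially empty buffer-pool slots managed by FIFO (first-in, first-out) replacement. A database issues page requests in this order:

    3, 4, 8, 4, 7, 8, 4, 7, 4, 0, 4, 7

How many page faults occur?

5

3 → fault, frames (3)
4 → fault, frames (3 4)
8 → fault, frames (3 4 8)
4 → hit
7 → fault, frames (3 4 8 7)
8 → hit
4 → hit
7 → hit
4 → hit
0 → fault, evict 3, frames (4 8 7 0)
4 → hit
7 → hit
Page faults: 5.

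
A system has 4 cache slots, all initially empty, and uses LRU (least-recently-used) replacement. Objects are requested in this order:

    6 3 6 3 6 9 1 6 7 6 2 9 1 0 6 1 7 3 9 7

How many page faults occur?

6: miss, frames {6}
3: miss, frames {6,3}
6: hit
3: hit
6: hit
9: miss, frames {3,6,9}
1: miss, frames {3,6,9,1}
6: hit
7: miss, evict 3, frames {9,1,6,7}
6: hit
2: miss, evict 9, frames {1,7,6,2}
9: miss, evict 1, frames {7,6,2,9}
1: miss, evict 7, frames {6,2,9,1}
0: miss, evict 6, frames {2,9,1,0}
6: miss, evict 2, frames {9,1,0,6}
1: hit
7: miss, evict 9, frames {0,6,1,7}
3: miss, evict 0, frames {6,1,7,3}
9: miss, evict 6, frames {1,7,3,9}
7: hit
Page faults: 13.

13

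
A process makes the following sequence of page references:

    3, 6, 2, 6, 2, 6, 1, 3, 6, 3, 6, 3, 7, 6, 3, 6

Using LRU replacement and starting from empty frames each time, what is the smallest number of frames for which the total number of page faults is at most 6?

3

f=1: 16 faults
f=2: 9 faults
f=3: 6 faults
f=4: 5 faults
f=5: 5 faults
Smallest f with faults ≤ 6 is 3.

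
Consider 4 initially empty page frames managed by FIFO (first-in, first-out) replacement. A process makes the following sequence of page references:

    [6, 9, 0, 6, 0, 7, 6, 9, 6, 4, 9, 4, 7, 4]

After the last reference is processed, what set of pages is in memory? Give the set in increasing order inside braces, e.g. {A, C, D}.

{0, 4, 7, 9}

6: fault, frames [6]
9: fault, frames [6, 9]
0: fault, frames [6, 9, 0]
6: hit
0: hit
7: fault, frames [6, 9, 0, 7]
6: hit
9: hit
6: hit
4: fault, evict 6, frames [9, 0, 7, 4]
9: hit
4: hit
7: hit
4: hit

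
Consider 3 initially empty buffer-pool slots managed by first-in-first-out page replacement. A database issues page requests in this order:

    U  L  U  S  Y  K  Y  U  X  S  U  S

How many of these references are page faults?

8

U -> miss, frames (U)
L -> miss, frames (U L)
U -> hit
S -> miss, frames (U L S)
Y -> miss, evict U, frames (L S Y)
K -> miss, evict L, frames (S Y K)
Y -> hit
U -> miss, evict S, frames (Y K U)
X -> miss, evict Y, frames (K U X)
S -> miss, evict K, frames (U X S)
U -> hit
S -> hit
Page faults: 8.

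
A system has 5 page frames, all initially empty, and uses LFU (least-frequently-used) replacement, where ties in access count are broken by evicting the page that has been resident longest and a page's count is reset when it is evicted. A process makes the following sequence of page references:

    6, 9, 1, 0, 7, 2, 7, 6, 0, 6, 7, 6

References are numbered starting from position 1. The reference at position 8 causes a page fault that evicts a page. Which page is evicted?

pos 1: 6 → miss, frames (6)
pos 2: 9 → miss, frames (6 9)
pos 3: 1 → miss, frames (6 9 1)
pos 4: 0 → miss, frames (6 9 1 0)
pos 5: 7 → miss, frames (6 9 1 0 7)
pos 6: 2 → miss, evict 6, frames (9 1 0 7 2)
pos 7: 7 → hit
pos 8: 6 → miss, evict 9, frames (1 0 7 2 6)
At position 8, page 9 is evicted.

9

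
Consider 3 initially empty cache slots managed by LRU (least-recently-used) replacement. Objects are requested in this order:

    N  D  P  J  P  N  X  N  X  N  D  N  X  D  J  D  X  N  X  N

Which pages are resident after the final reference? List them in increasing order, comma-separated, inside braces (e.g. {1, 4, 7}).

{D, N, X}

N → miss, frames (N)
D → miss, frames (N D)
P → miss, frames (N D P)
J → miss, evict N, frames (D P J)
P → hit
N → miss, evict D, frames (J P N)
X → miss, evict J, frames (P N X)
N → hit
X → hit
N → hit
D → miss, evict P, frames (X N D)
N → hit
X → hit
D → hit
J → miss, evict N, frames (X D J)
D → hit
X → hit
N → miss, evict J, frames (D X N)
X → hit
N → hit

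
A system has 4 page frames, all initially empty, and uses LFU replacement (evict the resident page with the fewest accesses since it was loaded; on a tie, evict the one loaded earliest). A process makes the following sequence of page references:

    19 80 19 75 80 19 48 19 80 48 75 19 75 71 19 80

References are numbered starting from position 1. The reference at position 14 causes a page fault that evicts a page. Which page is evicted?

48

pos 1: 19: miss, frames (19)
pos 2: 80: miss, frames (19 80)
pos 3: 19: hit
pos 4: 75: miss, frames (19 80 75)
pos 5: 80: hit
pos 6: 19: hit
pos 7: 48: miss, frames (19 80 75 48)
pos 8: 19: hit
pos 9: 80: hit
pos 10: 48: hit
pos 11: 75: hit
pos 12: 19: hit
pos 13: 75: hit
pos 14: 71: miss, evict 48, frames (19 80 75 71)
At position 14, page 48 is evicted.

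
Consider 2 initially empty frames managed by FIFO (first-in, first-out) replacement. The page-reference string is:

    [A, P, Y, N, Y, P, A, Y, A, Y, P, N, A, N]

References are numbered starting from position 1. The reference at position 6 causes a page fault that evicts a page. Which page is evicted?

pos 1: A → fault, frames (A)
pos 2: P → fault, frames (A P)
pos 3: Y → fault, evict A, frames (P Y)
pos 4: N → fault, evict P, frames (Y N)
pos 5: Y → hit
pos 6: P → fault, evict Y, frames (N P)
At position 6, page Y is evicted.

Y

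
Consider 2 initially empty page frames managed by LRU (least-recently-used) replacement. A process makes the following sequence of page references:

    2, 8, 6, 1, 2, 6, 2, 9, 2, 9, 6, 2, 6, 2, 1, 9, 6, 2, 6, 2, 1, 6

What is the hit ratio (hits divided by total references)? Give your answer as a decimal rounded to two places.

0.32

2 -> miss, frames {2}
8 -> miss, frames {2,8}
6 -> miss, evict 2, frames {8,6}
1 -> miss, evict 8, frames {6,1}
2 -> miss, evict 6, frames {1,2}
6 -> miss, evict 1, frames {2,6}
2 -> hit
9 -> miss, evict 6, frames {2,9}
2 -> hit
9 -> hit
6 -> miss, evict 2, frames {9,6}
2 -> miss, evict 9, frames {6,2}
6 -> hit
2 -> hit
1 -> miss, evict 6, frames {2,1}
9 -> miss, evict 2, frames {1,9}
6 -> miss, evict 1, frames {9,6}
2 -> miss, evict 9, frames {6,2}
6 -> hit
2 -> hit
1 -> miss, evict 6, frames {2,1}
6 -> miss, evict 2, frames {1,6}
Hits: 7 of 22 references → 7/22 = 0.3182.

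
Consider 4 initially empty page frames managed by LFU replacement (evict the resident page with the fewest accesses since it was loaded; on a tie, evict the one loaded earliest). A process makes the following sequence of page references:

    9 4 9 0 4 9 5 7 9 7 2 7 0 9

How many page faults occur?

7

9 → fault, frames [9]
4 → fault, frames [9, 4]
9 → hit
0 → fault, frames [9, 4, 0]
4 → hit
9 → hit
5 → fault, frames [9, 4, 0, 5]
7 → fault, evict 0, frames [9, 4, 5, 7]
9 → hit
7 → hit
2 → fault, evict 5, frames [9, 4, 7, 2]
7 → hit
0 → fault, evict 2, frames [9, 4, 7, 0]
9 → hit
Page faults: 7.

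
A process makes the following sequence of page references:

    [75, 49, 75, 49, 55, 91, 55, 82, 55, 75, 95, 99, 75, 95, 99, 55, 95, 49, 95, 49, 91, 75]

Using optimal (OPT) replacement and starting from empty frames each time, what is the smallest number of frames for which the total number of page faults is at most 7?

6

f=1: 22 faults
f=2: 13 faults
f=3: 10 faults
f=4: 9 faults
f=5: 8 faults
f=6: 7 faults
f=7: 7 faults
Smallest f with faults ≤ 7 is 6.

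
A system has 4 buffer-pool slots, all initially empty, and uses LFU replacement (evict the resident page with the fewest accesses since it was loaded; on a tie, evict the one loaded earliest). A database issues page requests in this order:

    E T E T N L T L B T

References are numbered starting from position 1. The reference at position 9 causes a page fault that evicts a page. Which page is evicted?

N

pos 1: E → fault, frames [E]
pos 2: T → fault, frames [E, T]
pos 3: E → hit
pos 4: T → hit
pos 5: N → fault, frames [E, T, N]
pos 6: L → fault, frames [E, T, N, L]
pos 7: T → hit
pos 8: L → hit
pos 9: B → fault, evict N, frames [E, T, L, B]
At position 9, page N is evicted.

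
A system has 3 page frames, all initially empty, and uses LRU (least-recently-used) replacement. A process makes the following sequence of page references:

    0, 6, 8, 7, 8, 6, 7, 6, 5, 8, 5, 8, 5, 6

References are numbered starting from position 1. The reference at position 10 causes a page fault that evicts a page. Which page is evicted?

7

pos 1: 0 -> miss, frames (0)
pos 2: 6 -> miss, frames (0 6)
pos 3: 8 -> miss, frames (0 6 8)
pos 4: 7 -> miss, evict 0, frames (6 8 7)
pos 5: 8 -> hit
pos 6: 6 -> hit
pos 7: 7 -> hit
pos 8: 6 -> hit
pos 9: 5 -> miss, evict 8, frames (7 6 5)
pos 10: 8 -> miss, evict 7, frames (6 5 8)
At position 10, page 7 is evicted.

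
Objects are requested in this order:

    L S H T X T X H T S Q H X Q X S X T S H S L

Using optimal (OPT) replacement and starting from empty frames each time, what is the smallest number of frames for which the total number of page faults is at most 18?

2

f=1: 22 faults
f=2: 13 faults
f=3: 10 faults
f=4: 8 faults
f=5: 7 faults
f=6: 6 faults
Smallest f with faults ≤ 18 is 2.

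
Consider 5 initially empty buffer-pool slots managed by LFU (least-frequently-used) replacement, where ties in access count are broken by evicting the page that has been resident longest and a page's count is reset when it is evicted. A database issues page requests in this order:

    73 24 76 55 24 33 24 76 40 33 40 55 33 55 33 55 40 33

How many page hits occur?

73 → fault, frames {73}
24 → fault, frames {73,24}
76 → fault, frames {73,24,76}
55 → fault, frames {73,24,76,55}
24 → hit
33 → fault, frames {73,24,76,55,33}
24 → hit
76 → hit
40 → fault, evict 73, frames {24,76,55,33,40}
33 → hit
40 → hit
55 → hit
33 → hit
55 → hit
33 → hit
55 → hit
40 → hit
33 → hit
Hits: 12.

12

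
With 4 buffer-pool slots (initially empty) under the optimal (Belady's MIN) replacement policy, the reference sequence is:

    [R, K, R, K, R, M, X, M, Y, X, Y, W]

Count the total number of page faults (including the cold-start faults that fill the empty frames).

R → fault, frames (R)
K → fault, frames (R K)
R → hit
K → hit
R → hit
M → fault, frames (R K M)
X → fault, frames (R K M X)
M → hit
Y → fault, evict M, frames (R K X Y)
X → hit
Y → hit
W → fault, evict Y, frames (R K X W)
Page faults: 6.

6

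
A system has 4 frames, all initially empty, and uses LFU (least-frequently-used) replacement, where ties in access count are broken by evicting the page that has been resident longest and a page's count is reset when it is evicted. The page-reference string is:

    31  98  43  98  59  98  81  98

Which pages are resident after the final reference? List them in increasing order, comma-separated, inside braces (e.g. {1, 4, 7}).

31: miss, frames [31]
98: miss, frames [31, 98]
43: miss, frames [31, 98, 43]
98: hit
59: miss, frames [31, 98, 43, 59]
98: hit
81: miss, evict 31, frames [98, 43, 59, 81]
98: hit

{43, 59, 81, 98}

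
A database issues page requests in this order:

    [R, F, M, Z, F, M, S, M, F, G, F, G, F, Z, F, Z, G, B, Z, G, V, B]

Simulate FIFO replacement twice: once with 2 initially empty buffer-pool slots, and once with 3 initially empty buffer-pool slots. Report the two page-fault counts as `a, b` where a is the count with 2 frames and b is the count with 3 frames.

2 frames: F F F F F F F . F F . . . F F . F F F F F F → 17 faults.
3 frames: F F F F . . F . F F . . . F . . . F . . F . → 10 faults.
10 < 17: adding a frame reduced faults, as is typical.

17, 10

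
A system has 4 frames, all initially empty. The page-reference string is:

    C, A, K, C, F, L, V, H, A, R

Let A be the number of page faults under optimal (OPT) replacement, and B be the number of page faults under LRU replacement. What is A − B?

Under OPT: F F F . F F F F . F → 8 faults.
Under LRU: F F F . F F F F F F → 9 faults.
A − B = 8 − 9 = -1.

-1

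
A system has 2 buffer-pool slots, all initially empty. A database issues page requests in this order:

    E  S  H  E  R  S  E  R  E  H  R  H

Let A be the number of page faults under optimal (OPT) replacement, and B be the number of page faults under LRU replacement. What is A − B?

Under OPT: F F F . F F . F . F . . → 7 faults.
Under LRU: F F F F F F F F . F F . → 10 faults.
A − B = 7 − 10 = -3.

-3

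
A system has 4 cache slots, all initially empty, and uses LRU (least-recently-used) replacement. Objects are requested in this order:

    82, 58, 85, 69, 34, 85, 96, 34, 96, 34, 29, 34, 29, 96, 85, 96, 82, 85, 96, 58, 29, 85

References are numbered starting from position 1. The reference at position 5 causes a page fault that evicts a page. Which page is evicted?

pos 1: 82 -> miss, frames [82]
pos 2: 58 -> miss, frames [82, 58]
pos 3: 85 -> miss, frames [82, 58, 85]
pos 4: 69 -> miss, frames [82, 58, 85, 69]
pos 5: 34 -> miss, evict 82, frames [58, 85, 69, 34]
At position 5, page 82 is evicted.

82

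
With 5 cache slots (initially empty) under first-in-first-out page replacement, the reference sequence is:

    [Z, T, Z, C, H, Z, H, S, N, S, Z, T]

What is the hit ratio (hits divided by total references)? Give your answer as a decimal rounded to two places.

0.33

Z -> miss, frames [Z]
T -> miss, frames [Z, T]
Z -> hit
C -> miss, frames [Z, T, C]
H -> miss, frames [Z, T, C, H]
Z -> hit
H -> hit
S -> miss, frames [Z, T, C, H, S]
N -> miss, evict Z, frames [T, C, H, S, N]
S -> hit
Z -> miss, evict T, frames [C, H, S, N, Z]
T -> miss, evict C, frames [H, S, N, Z, T]
Hits: 4 of 12 references → 4/12 = 0.3333.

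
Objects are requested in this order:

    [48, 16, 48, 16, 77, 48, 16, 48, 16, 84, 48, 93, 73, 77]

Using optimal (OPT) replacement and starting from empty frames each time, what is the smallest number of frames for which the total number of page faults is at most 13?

f=1: 14 faults
f=2: 8 faults
f=3: 6 faults
f=4: 6 faults
f=5: 6 faults
f=6: 6 faults
Smallest f with faults ≤ 13 is 2.

2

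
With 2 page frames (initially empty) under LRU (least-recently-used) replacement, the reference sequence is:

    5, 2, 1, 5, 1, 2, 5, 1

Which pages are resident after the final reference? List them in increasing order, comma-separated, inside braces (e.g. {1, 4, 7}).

5: miss, frames {5}
2: miss, frames {5,2}
1: miss, evict 5, frames {2,1}
5: miss, evict 2, frames {1,5}
1: hit
2: miss, evict 5, frames {1,2}
5: miss, evict 1, frames {2,5}
1: miss, evict 2, frames {5,1}

{1, 5}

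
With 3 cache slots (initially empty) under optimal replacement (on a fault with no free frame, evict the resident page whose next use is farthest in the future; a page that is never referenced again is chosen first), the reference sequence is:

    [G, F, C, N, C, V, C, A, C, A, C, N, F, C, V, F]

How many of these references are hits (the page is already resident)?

G: fault, frames (G)
F: fault, frames (G F)
C: fault, frames (G F C)
N: fault, evict G, frames (F C N)
C: hit
V: fault, evict F, frames (C N V)
C: hit
A: fault, evict V, frames (C N A)
C: hit
A: hit
C: hit
N: hit
F: fault, evict A, frames (C N F)
C: hit
V: fault, evict N, frames (C F V)
F: hit
Hits: 8.

8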